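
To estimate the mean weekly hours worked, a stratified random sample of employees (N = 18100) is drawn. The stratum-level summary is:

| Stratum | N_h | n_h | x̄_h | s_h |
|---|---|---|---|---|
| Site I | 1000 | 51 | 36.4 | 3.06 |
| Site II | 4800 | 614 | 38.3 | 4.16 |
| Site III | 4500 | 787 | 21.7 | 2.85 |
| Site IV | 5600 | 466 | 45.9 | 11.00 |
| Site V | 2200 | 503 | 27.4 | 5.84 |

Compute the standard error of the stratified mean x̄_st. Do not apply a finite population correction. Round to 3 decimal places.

SE(x̄_st) ≈ 0.170

V̂(x̄_st) = Σ W_h² s_h²/n_h, with W_h = N_h/N and N = 18100:
  stratum Site I: (1000/18100)²·3.06²/51 = 0.000560422
  stratum Site II: (4800/18100)²·4.16²/614 = 0.00198218
  stratum Site III: (4500/18100)²·2.85²/787 = 0.000637944
  stratum Site IV: (5600/18100)²·11.00²/466 = 0.0248553
  stratum Site V: (2200/18100)²·5.84²/503 = 0.00100172
V̂(x̄_st) = 0.0290375
SE(x̄_st) = √0.0290375 = 0.170404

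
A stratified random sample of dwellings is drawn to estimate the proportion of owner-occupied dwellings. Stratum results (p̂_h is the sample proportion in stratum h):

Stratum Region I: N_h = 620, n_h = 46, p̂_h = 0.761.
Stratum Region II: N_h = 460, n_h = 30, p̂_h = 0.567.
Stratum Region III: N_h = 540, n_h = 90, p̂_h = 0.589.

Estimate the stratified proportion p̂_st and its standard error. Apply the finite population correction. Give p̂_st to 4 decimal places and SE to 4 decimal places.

N = 1620; stratum weights W_h = N_h/N.
p̂_st = Σ W_h p̂_h = (620·0.761 + 460·0.567 + 540·0.589)/1620 = 0.64858
V̂(p̂_st) = Σ W_h² (1 − n_h/N_h) p̂_h(1−p̂_h)/(n_h−1):
  stratum Region I: (620/1620)²·(1 − 46/620)·0.761·0.239/45 = 0.00054808
  stratum Region II: (460/1620)²·(1 − 30/460)·0.567·0.433/29 = 0.000638071
  stratum Region III: (540/1620)²·(1 − 90/540)·0.589·0.411/89 = 0.000251851
V̂(p̂_st) = 0.001438; SE = √V̂ = 0.037921

p̂_st ≈ 0.6486, SE ≈ 0.0379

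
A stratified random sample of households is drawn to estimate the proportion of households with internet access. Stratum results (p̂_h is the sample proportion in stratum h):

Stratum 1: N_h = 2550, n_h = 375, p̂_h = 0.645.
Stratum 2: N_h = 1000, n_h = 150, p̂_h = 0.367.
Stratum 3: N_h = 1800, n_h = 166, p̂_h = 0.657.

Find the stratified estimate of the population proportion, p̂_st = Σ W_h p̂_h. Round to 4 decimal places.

N = 5350; stratum weights W_h = N_h/N.
p̂_st = Σ W_h p̂_h = (2550·0.645 + 1000·0.367 + 1800·0.657)/5350 = 0.59707

p̂_st ≈ 0.5971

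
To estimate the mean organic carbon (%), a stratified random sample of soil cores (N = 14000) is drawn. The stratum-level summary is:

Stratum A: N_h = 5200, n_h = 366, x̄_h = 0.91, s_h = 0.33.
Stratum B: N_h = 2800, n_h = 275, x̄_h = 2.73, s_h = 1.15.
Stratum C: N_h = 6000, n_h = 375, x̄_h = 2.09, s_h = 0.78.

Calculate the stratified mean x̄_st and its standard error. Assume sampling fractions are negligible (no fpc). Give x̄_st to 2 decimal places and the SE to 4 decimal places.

x̄_st = Σ W_h x̄_h = (5200·0.91 + 2800·2.73 + 6000·2.09)/14000 = 1.77971
V̂(x̄_st) = Σ W_h² s_h²/n_h, with W_h = N_h/N and N = 14000:
  stratum A: (5200/14000)²·0.33²/366 = 4.10485e-05
  stratum B: (2800/14000)²·1.15²/275 = 0.000192364
  stratum C: (6000/14000)²·0.78²/375 = 0.000297992
V̂(x̄_st) = 0.000531404
SE(x̄_st) = √0.000531404 = 0.0230522

x̄_st ≈ 1.78, SE ≈ 0.0231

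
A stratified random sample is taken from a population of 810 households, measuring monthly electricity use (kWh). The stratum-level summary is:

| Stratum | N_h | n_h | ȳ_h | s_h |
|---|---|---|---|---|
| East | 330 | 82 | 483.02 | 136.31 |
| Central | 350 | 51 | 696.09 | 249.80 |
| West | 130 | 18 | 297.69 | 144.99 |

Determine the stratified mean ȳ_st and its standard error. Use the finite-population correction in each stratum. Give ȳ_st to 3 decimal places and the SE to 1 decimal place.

ȳ_st ≈ 545.343, SE ≈ 15.8

ȳ_st = Σ W_h ȳ_h = (330·483.02 + 350·696.09 + 130·297.69)/810 = 545.34296
V̂(ȳ_st) = Σ W_h² (1 − n_h/N_h) s_h²/n_h, with W_h = N_h/N and N = 810:
  stratum East: (330/810)²·(1 − 82/330)·136.31²/82 = 28.2642
  stratum Central: (350/810)²·(1 − 51/350)·249.80²/51 = 195.157
  stratum West: (130/810)²·(1 − 18/130)·144.99²/18 = 25.9176
V̂(ȳ_st) = 249.339
SE(ȳ_st) = √249.339 = 15.7905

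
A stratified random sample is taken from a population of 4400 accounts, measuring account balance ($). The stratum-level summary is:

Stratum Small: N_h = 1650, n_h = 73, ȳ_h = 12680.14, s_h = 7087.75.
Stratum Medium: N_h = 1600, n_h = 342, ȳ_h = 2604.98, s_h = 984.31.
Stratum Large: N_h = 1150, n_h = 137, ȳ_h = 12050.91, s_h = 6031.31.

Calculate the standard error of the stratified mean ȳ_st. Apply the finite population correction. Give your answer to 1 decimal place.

V̂(ȳ_st) = Σ W_h² (1 − n_h/N_h) s_h²/n_h, with W_h = N_h/N and N = 4400:
  stratum Small: (1650/4400)²·(1 − 73/1650)·7087.75²/73 = 92492
  stratum Medium: (1600/4400)²·(1 − 342/1600)·984.31²/342 = 294.532
  stratum Large: (1150/4400)²·(1 − 137/1150)·6031.31²/137 = 15977.3
V̂(ȳ_st) = 108764
SE(ȳ_st) = √108764 = 329.794

SE(ȳ_st) ≈ 329.8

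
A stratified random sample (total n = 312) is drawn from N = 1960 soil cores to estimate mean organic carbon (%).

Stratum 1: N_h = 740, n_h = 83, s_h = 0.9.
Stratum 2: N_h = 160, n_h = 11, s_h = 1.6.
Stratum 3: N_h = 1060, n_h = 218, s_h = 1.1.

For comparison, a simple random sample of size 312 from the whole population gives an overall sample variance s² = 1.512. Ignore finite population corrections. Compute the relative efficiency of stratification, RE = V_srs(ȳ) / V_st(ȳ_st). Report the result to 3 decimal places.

RE ≈ 1.062

V̂(ȳ_st) = Σ W_h² s_h²/n_h, with W_h = N_h/N and N = 1960:
  stratum 1: (740/1960)²·0.9²/83 = 0.0013911
  stratum 2: (160/1960)²·1.6²/11 = 0.00155087
  stratum 3: (1060/1960)²·1.1²/218 = 0.00162341
V_st = 0.00456538
V_srs = s²/n = 1.512/312 = 0.00484615
Relative efficiency = V_srs / V_st = 0.00484615/0.00456538 = 1.0615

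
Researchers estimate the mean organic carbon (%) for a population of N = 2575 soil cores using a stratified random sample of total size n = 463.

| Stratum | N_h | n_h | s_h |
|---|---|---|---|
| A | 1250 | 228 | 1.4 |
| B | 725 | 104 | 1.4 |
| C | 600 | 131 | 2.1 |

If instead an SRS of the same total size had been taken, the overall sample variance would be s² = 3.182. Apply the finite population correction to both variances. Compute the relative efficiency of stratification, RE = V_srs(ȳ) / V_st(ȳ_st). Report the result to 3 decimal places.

RE ≈ 1.291

V̂(ȳ_st) = Σ W_h² (1 − n_h/N_h) s_h²/n_h, with W_h = N_h/N and N = 2575:
  stratum A: (1250/2575)²·(1 − 228/1250)·1.4²/228 = 0.00165626
  stratum B: (725/2575)²·(1 − 104/725)·1.4²/104 = 0.00127967
  stratum C: (600/2575)²·(1 − 131/600)·2.1²/131 = 0.00142869
V_st = 0.00436461
V_srs = (1 − 463/2575)·3.182/463 = 0.00563684
Relative efficiency = V_srs / V_st = 0.00563684/0.00436461 = 1.2915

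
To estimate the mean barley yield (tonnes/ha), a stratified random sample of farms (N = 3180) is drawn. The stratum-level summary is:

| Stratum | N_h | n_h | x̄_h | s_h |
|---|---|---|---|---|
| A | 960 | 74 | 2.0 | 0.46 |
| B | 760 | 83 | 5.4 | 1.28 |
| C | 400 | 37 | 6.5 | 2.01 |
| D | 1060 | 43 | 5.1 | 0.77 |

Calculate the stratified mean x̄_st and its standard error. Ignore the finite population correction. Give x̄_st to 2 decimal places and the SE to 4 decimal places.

x̄_st = Σ W_h x̄_h = (960·2.0 + 760·5.4 + 400·6.5 + 1060·5.1)/3180 = 4.41195
V̂(x̄_st) = Σ W_h² s_h²/n_h, with W_h = N_h/N and N = 3180:
  stratum A: (960/3180)²·0.46²/74 = 0.000260599
  stratum B: (760/3180)²·1.28²/83 = 0.0011275
  stratum C: (400/3180)²·2.01²/37 = 0.00172765
  stratum D: (1060/3180)²·0.77²/43 = 0.00153204
V̂(x̄_st) = 0.00464779
SE(x̄_st) = √0.00464779 = 0.0681747

x̄_st ≈ 4.41, SE ≈ 0.0682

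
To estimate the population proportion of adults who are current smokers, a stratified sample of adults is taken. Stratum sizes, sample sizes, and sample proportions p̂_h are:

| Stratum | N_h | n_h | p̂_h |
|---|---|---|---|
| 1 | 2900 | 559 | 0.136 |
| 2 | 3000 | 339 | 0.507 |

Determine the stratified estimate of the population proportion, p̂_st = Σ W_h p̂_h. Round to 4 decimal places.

N = 5900; stratum weights W_h = N_h/N.
p̂_st = Σ W_h p̂_h = (2900·0.136 + 3000·0.507)/5900 = 0.32464

p̂_st ≈ 0.3246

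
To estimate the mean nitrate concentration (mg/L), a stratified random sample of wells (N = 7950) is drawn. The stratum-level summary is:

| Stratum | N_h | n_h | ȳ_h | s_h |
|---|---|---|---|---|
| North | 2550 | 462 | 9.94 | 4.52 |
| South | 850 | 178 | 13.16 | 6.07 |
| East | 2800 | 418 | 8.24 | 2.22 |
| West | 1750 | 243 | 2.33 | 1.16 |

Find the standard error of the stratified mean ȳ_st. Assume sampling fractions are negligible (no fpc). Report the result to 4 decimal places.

V̂(ȳ_st) = Σ W_h² s_h²/n_h, with W_h = N_h/N and N = 7950:
  stratum North: (2550/7950)²·4.52²/462 = 0.00454968
  stratum South: (850/7950)²·6.07²/178 = 0.00236625
  stratum East: (2800/7950)²·2.22²/418 = 0.00146255
  stratum West: (1750/7950)²·1.16²/243 = 0.000268319
V̂(ȳ_st) = 0.00864681
SE(ȳ_st) = √0.00864681 = 0.0929882

SE(ȳ_st) ≈ 0.0930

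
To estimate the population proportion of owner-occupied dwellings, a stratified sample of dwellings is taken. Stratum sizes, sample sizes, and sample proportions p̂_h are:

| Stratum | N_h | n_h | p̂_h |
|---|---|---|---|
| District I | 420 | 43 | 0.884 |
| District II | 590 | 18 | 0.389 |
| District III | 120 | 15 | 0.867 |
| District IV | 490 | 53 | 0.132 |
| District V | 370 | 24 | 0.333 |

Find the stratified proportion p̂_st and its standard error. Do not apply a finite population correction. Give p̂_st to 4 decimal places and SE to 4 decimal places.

N = 1990; stratum weights W_h = N_h/N.
p̂_st = Σ W_h p̂_h = (420·0.884 + 590·0.389 + 120·0.867 + 490·0.132 + 370·0.333)/1990 = 0.44860
V̂(p̂_st) = Σ W_h² p̂_h(1−p̂_h)/(n_h−1):
  stratum District I: (420/1990)²·0.884·0.116/42 = 0.000108756
  stratum District II: (590/1990)²·0.389·0.611/17 = 0.00122897
  stratum District III: (120/1990)²·0.867·0.133/14 = 2.99502e-05
  stratum District IV: (490/1990)²·0.132·0.868/52 = 0.000133591
  stratum District V: (370/1990)²·0.333·0.667/23 = 0.000333841
V̂(p̂_st) = 0.0018351; SE = √V̂ = 0.0428381

p̂_st ≈ 0.4486, SE ≈ 0.0428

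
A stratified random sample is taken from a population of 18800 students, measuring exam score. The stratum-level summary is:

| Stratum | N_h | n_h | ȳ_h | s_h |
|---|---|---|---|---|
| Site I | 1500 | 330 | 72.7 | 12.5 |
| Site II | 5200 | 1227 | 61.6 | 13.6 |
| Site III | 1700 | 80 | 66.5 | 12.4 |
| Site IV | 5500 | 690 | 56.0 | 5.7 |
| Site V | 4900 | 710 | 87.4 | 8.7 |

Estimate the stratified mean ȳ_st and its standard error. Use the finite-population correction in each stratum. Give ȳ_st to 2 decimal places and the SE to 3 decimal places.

ȳ_st = Σ W_h ȳ_h = (1500·72.7 + 5200·61.6 + 1700·66.5 + 5500·56.0 + 4900·87.4)/18800 = 68.01489
V̂(ȳ_st) = Σ W_h² (1 − n_h/N_h) s_h²/n_h, with W_h = N_h/N and N = 18800:
  stratum Site I: (1500/18800)²·(1 − 330/1500)·12.5²/330 = 0.00235108
  stratum Site II: (5200/18800)²·(1 − 1227/5200)·13.6²/1227 = 0.00881129
  stratum Site III: (1700/18800)²·(1 − 80/1700)·12.4²/80 = 0.0149762
  stratum Site IV: (5500/18800)²·(1 − 690/5500)·5.7²/690 = 0.00352446
  stratum Site V: (4900/18800)²·(1 − 710/4900)·8.7²/710 = 0.00619262
V̂(ȳ_st) = 0.0358557
SE(ȳ_st) = √0.0358557 = 0.189356

ȳ_st ≈ 68.01, SE ≈ 0.189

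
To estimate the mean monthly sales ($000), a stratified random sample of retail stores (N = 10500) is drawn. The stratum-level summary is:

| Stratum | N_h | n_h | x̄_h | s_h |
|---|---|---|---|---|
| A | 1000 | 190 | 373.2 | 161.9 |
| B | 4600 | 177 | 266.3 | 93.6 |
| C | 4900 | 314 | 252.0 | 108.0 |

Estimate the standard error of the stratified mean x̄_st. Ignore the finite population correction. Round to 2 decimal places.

SE(x̄_st) ≈ 4.34

V̂(x̄_st) = Σ W_h² s_h²/n_h, with W_h = N_h/N and N = 10500:
  stratum A: (1000/10500)²·161.9²/190 = 1.2513
  stratum B: (4600/10500)²·93.6²/177 = 9.49982
  stratum C: (4900/10500)²·108.0²/314 = 8.08968
V̂(x̄_st) = 18.8408
SE(x̄_st) = √18.8408 = 4.3406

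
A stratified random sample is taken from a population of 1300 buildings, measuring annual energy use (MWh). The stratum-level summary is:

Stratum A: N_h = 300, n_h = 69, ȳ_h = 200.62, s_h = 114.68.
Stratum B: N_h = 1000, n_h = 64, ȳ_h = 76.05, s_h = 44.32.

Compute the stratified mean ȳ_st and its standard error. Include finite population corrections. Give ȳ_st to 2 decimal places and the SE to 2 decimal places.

ȳ_st = Σ W_h ȳ_h = (300·200.62 + 1000·76.05)/1300 = 104.79692
V̂(ȳ_st) = Σ W_h² (1 − n_h/N_h) s_h²/n_h, with W_h = N_h/N and N = 1300:
  stratum A: (300/1300)²·(1 − 69/300)·114.68²/69 = 7.81579
  stratum B: (1000/1300)²·(1 − 64/1000)·44.32²/64 = 16.9984
V̂(ȳ_st) = 24.8142
SE(ȳ_st) = √24.8142 = 4.98139

ȳ_st ≈ 104.80, SE ≈ 4.98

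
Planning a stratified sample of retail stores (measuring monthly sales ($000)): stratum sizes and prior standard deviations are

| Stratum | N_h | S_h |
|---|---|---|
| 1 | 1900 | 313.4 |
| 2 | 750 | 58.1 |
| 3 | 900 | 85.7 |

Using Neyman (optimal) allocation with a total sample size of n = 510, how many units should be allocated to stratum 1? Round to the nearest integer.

Neyman allocation: n_h = n · N_h S_h / Σ N_i S_i, with n = 510.
  stratum 1: N_h·S_h = 1900·313.4 = 595460.00
  stratum 2: N_h·S_h = 750·58.1 = 43575.00
  stratum 3: N_h·S_h = 900·85.7 = 77130.00
Σ N_h S_h = 716165.00
n for stratum 1 = 510·595460.00/716165.00 = 424.043 → 424

424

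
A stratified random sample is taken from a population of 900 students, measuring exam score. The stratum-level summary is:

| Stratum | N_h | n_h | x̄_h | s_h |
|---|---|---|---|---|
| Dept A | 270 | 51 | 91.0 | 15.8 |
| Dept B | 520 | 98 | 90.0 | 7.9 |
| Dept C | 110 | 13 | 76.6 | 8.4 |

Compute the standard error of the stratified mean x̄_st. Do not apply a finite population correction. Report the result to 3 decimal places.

SE(x̄_st) ≈ 0.857

V̂(x̄_st) = Σ W_h² s_h²/n_h, with W_h = N_h/N and N = 900:
  stratum Dept A: (270/900)²·15.8²/51 = 0.440541
  stratum Dept B: (520/900)²·7.9²/98 = 0.212593
  stratum Dept C: (110/900)²·8.4²/13 = 0.0810803
V̂(x̄_st) = 0.734215
SE(x̄_st) = √0.734215 = 0.856863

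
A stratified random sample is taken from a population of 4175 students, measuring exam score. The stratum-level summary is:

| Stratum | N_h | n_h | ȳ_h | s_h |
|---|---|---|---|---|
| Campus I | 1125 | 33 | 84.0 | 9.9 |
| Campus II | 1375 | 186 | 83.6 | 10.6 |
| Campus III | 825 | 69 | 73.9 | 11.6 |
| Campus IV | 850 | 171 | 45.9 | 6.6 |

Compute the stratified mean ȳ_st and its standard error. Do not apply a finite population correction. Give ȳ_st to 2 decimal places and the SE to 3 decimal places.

ȳ_st ≈ 74.12, SE ≈ 0.607

ȳ_st = Σ W_h ȳ_h = (1125·84.0 + 1375·83.6 + 825·73.9 + 850·45.9)/4175 = 74.11557
V̂(ȳ_st) = Σ W_h² s_h²/n_h, with W_h = N_h/N and N = 4175:
  stratum Campus I: (1125/4175)²·9.9²/33 = 0.21565
  stratum Campus II: (1375/4175)²·10.6²/186 = 0.0655226
  stratum Campus III: (825/4175)²·11.6²/69 = 0.0761486
  stratum Campus IV: (850/4175)²·6.6²/171 = 0.0105589
V̂(ȳ_st) = 0.36788
SE(ȳ_st) = √0.36788 = 0.606531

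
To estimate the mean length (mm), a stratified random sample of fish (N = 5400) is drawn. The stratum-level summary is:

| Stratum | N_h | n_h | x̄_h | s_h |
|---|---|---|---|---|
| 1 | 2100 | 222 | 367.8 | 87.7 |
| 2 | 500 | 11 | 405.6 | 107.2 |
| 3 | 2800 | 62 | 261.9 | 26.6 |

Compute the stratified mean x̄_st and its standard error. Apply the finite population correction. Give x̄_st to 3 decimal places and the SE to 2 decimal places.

x̄_st ≈ 316.389, SE ≈ 4.06

x̄_st = Σ W_h x̄_h = (2100·367.8 + 500·405.6 + 2800·261.9)/5400 = 316.38889
V̂(x̄_st) = Σ W_h² (1 − n_h/N_h) s_h²/n_h, with W_h = N_h/N and N = 5400:
  stratum 1: (2100/5400)²·(1 − 222/2100)·87.7²/222 = 4.68569
  stratum 2: (500/5400)²·(1 − 11/500)·107.2²/11 = 8.75968
  stratum 3: (2800/5400)²·(1 − 62/2800)·26.6²/62 = 3.00038
V̂(x̄_st) = 16.4457
SE(x̄_st) = √16.4457 = 4.05534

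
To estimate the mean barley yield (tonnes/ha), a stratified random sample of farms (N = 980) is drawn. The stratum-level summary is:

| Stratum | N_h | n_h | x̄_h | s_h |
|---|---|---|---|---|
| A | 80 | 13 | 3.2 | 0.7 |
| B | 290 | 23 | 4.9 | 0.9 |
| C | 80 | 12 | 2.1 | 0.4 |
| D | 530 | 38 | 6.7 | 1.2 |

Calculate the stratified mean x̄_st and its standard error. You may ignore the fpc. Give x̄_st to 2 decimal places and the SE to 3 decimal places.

x̄_st ≈ 5.51, SE ≈ 0.120

x̄_st = Σ W_h x̄_h = (80·3.2 + 290·4.9 + 80·2.1 + 530·6.7)/980 = 5.50612
V̂(x̄_st) = Σ W_h² s_h²/n_h, with W_h = N_h/N and N = 980:
  stratum A: (80/980)²·0.7²/13 = 0.000251177
  stratum B: (290/980)²·0.9²/23 = 0.00308391
  stratum C: (80/980)²·0.4²/12 = 8.88519e-05
  stratum D: (530/980)²·1.2²/38 = 0.0110835
V̂(x̄_st) = 0.0145075
SE(x̄_st) = √0.0145075 = 0.120447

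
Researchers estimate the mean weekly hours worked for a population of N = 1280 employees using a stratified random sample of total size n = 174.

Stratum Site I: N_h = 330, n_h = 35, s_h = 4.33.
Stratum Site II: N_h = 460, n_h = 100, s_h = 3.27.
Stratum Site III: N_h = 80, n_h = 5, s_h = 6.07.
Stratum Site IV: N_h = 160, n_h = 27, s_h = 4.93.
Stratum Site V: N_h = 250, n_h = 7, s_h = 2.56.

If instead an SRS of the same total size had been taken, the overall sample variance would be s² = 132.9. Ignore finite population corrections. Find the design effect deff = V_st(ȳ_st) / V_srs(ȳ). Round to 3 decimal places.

deff ≈ 0.168

V̂(ȳ_st) = Σ W_h² s_h²/n_h, with W_h = N_h/N and N = 1280:
  stratum Site I: (330/1280)²·4.33²/35 = 0.0356054
  stratum Site II: (460/1280)²·3.27²/100 = 0.0138099
  stratum Site III: (80/1280)²·6.07²/5 = 0.0287851
  stratum Site IV: (160/1280)²·4.93²/27 = 0.0140653
  stratum Site V: (250/1280)²·2.56²/7 = 0.0357143
V_st = 0.12798
V_srs = s²/n = 132.9/174 = 0.763793
deff = V_st / V_srs = 0.12798/0.763793 = 0.1676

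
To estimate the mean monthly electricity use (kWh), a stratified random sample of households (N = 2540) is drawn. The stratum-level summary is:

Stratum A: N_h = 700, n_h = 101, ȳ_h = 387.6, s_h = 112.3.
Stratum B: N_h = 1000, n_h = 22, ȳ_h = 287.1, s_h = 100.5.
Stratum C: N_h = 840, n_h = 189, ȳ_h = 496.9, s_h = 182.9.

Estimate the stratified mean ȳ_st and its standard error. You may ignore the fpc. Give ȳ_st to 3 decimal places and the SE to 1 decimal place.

ȳ_st = Σ W_h ȳ_h = (700·387.6 + 1000·287.1 + 840·496.9)/2540 = 384.17953
V̂(ȳ_st) = Σ W_h² s_h²/n_h, with W_h = N_h/N and N = 2540:
  stratum A: (700/2540)²·112.3²/101 = 9.48346
  stratum B: (1000/2540)²·100.5²/22 = 71.161
  stratum C: (840/2540)²·182.9²/189 = 19.3578
V̂(ȳ_st) = 100.002
SE(ȳ_st) = √100.002 = 10.0001

ȳ_st ≈ 384.180, SE ≈ 10.0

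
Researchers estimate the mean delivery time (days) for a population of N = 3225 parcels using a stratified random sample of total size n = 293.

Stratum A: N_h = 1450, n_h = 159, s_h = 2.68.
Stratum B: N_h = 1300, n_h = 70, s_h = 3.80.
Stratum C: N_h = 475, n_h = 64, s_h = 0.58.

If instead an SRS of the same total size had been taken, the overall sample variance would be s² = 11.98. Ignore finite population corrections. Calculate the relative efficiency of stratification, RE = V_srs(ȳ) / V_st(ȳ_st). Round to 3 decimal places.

V̂(ȳ_st) = Σ W_h² s_h²/n_h, with W_h = N_h/N and N = 3225:
  stratum A: (1450/3225)²·2.68²/159 = 0.00913165
  stratum B: (1300/3225)²·3.80²/70 = 0.0335194
  stratum C: (475/3225)²·0.58²/64 = 0.000114026
V_st = 0.0427651
V_srs = s²/n = 11.98/293 = 0.0408874
Relative efficiency = V_srs / V_st = 0.0408874/0.0427651 = 0.9561

RE ≈ 0.956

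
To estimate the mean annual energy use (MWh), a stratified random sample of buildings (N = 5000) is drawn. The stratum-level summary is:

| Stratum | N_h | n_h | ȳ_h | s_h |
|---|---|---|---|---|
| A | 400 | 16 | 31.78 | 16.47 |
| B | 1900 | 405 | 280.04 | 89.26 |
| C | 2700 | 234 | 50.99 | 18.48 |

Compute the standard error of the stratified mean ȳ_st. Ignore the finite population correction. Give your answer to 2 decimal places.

SE(ȳ_st) ≈ 1.84

V̂(ȳ_st) = Σ W_h² s_h²/n_h, with W_h = N_h/N and N = 5000:
  stratum A: (400/5000)²·16.47²/16 = 0.108504
  stratum B: (1900/5000)²·89.26²/405 = 2.8407
  stratum C: (2700/5000)²·18.48²/234 = 0.425574
V̂(ȳ_st) = 3.37478
SE(ȳ_st) = √3.37478 = 1.83706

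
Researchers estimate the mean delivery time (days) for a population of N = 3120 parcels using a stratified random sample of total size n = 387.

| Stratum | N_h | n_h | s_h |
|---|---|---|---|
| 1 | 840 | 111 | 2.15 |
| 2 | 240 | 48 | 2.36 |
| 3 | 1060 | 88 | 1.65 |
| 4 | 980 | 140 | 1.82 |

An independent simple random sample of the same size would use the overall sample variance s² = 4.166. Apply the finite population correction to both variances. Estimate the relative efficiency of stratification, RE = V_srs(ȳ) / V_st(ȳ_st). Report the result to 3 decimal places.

V̂(ȳ_st) = Σ W_h² (1 − n_h/N_h) s_h²/n_h, with W_h = N_h/N and N = 3120:
  stratum 1: (840/3120)²·(1 − 111/840)·2.15²/111 = 0.0026197
  stratum 2: (240/3120)²·(1 − 48/240)·2.36²/48 = 0.00054927
  stratum 3: (1060/3120)²·(1 − 88/1060)·1.65²/88 = 0.00327452
  stratum 4: (980/3120)²·(1 − 140/980)·1.82²/140 = 0.00200083
V_st = 0.00844433
V_srs = (1 − 387/3120)·4.166/387 = 0.0094296
Relative efficiency = V_srs / V_st = 0.0094296/0.00844433 = 1.1167

RE ≈ 1.117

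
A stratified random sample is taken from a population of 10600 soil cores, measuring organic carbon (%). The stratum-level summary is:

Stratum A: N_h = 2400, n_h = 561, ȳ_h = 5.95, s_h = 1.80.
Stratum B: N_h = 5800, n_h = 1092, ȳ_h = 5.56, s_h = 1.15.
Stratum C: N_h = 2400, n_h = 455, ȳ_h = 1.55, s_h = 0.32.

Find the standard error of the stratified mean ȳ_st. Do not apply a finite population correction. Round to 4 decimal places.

V̂(ȳ_st) = Σ W_h² s_h²/n_h, with W_h = N_h/N and N = 10600:
  stratum A: (2400/10600)²·1.80²/561 = 0.000296069
  stratum B: (5800/10600)²·1.15²/1092 = 0.000362591
  stratum C: (2400/10600)²·0.32²/455 = 1.15372e-05
V̂(ȳ_st) = 0.000670197
SE(ȳ_st) = √0.000670197 = 0.0258882

SE(ȳ_st) ≈ 0.0259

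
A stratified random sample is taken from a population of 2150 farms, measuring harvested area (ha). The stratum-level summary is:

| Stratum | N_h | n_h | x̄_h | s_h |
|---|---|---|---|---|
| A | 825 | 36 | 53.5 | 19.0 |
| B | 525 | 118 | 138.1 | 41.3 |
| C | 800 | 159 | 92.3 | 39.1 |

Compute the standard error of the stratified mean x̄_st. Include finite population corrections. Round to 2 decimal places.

V̂(x̄_st) = Σ W_h² (1 − n_h/N_h) s_h²/n_h, with W_h = N_h/N and N = 2150:
  stratum A: (825/2150)²·(1 − 36/825)·19.0²/36 = 1.41208
  stratum B: (525/2150)²·(1 − 118/525)·41.3²/118 = 0.668182
  stratum C: (800/2150)²·(1 − 159/800)·39.1²/159 = 1.06666
V̂(x̄_st) = 3.14692
SE(x̄_st) = √3.14692 = 1.77396

SE(x̄_st) ≈ 1.77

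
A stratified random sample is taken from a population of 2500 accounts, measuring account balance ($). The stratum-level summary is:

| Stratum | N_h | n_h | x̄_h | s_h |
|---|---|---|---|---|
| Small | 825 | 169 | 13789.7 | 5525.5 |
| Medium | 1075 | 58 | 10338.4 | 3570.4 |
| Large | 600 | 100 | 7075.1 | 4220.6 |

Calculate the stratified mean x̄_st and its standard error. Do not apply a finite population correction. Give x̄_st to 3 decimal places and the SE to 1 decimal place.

x̄_st = Σ W_h x̄_h = (825·13789.7 + 1075·10338.4 + 600·7075.1)/2500 = 10694.13700
V̂(x̄_st) = Σ W_h² s_h²/n_h, with W_h = N_h/N and N = 2500:
  stratum Small: (825/2500)²·5525.5²/169 = 19673.6
  stratum Medium: (1075/2500)²·3570.4²/58 = 40639
  stratum Large: (600/2500)²·4220.6²/100 = 10260.6
V̂(x̄_st) = 70573.1
SE(x̄_st) = √70573.1 = 265.656

x̄_st ≈ 10694.137, SE ≈ 265.7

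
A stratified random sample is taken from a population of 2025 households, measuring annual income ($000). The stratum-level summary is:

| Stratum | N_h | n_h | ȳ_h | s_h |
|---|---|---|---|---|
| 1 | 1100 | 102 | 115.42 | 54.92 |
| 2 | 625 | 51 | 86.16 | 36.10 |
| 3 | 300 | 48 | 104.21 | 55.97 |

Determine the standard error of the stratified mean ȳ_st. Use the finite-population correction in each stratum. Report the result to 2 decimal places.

SE(ȳ_st) ≈ 3.37

V̂(ȳ_st) = Σ W_h² (1 − n_h/N_h) s_h²/n_h, with W_h = N_h/N and N = 2025:
  stratum 1: (1100/2025)²·(1 − 102/1100)·54.92²/102 = 7.91652
  stratum 2: (625/2025)²·(1 − 51/625)·36.10²/51 = 2.23556
  stratum 3: (300/2025)²·(1 − 48/300)·55.97²/48 = 1.20321
V̂(ȳ_st) = 11.3553
SE(ȳ_st) = √11.3553 = 3.36976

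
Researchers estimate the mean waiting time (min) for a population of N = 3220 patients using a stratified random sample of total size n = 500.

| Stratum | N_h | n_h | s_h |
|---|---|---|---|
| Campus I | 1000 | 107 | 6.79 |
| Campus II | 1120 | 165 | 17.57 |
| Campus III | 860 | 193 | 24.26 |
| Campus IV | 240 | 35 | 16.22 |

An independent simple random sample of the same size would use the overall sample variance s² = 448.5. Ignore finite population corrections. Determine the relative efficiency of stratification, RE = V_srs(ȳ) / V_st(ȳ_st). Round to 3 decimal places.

V̂(ȳ_st) = Σ W_h² s_h²/n_h, with W_h = N_h/N and N = 3220:
  stratum Campus I: (1000/3220)²·6.79²/107 = 0.041557
  stratum Campus II: (1120/3220)²·17.57²/165 = 0.226352
  stratum Campus III: (860/3220)²·24.26²/193 = 0.217525
  stratum Campus IV: (240/3220)²·16.22²/35 = 0.0417585
V_st = 0.527192
V_srs = s²/n = 448.5/500 = 0.897
Relative efficiency = V_srs / V_st = 0.897/0.527192 = 1.7015

RE ≈ 1.701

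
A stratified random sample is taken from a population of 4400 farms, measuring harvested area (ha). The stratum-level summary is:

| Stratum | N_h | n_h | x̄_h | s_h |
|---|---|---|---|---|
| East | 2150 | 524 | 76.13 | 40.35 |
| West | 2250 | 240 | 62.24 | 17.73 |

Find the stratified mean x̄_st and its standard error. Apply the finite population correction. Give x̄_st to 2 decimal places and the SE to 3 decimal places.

x̄_st ≈ 69.03, SE ≈ 0.931

x̄_st = Σ W_h x̄_h = (2150·76.13 + 2250·62.24)/4400 = 69.02716
V̂(x̄_st) = Σ W_h² (1 − n_h/N_h) s_h²/n_h, with W_h = N_h/N and N = 4400:
  stratum East: (2150/4400)²·(1 − 524/2150)·40.35²/524 = 0.56106
  stratum West: (2250/4400)²·(1 − 240/2250)·17.73²/240 = 0.30597
V̂(x̄_st) = 0.867031
SE(x̄_st) = √0.867031 = 0.931145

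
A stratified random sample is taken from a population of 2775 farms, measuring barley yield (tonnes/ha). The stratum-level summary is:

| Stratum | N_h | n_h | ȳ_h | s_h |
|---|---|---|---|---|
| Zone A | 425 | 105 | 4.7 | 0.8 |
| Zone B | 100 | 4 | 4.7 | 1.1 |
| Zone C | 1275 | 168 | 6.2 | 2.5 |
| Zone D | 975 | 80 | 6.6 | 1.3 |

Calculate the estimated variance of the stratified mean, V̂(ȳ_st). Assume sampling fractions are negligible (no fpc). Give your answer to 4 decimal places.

V̂(ȳ_st) ≈ 0.0110

V̂(ȳ_st) = Σ W_h² s_h²/n_h, with W_h = N_h/N and N = 2775:
  stratum Zone A: (425/2775)²·0.8²/105 = 0.000142969
  stratum Zone B: (100/2775)²·1.1²/4 = 0.000392825
  stratum Zone C: (1275/2775)²·2.5²/168 = 0.00785353
  stratum Zone D: (975/2775)²·1.3²/80 = 0.00260783
V̂(ȳ_st) = 0.0109972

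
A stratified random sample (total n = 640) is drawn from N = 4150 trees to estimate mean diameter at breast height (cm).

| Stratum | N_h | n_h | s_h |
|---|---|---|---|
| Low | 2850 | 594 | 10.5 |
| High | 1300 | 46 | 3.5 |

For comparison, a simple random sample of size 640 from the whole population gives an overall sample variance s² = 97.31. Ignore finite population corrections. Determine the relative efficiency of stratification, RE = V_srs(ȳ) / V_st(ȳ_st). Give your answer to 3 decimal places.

RE ≈ 1.338

V̂(ȳ_st) = Σ W_h² s_h²/n_h, with W_h = N_h/N and N = 4150:
  stratum Low: (2850/4150)²·10.5²/594 = 0.0875358
  stratum High: (1300/4150)²·3.5²/46 = 0.0261318
V_st = 0.113668
V_srs = s²/n = 97.31/640 = 0.152047
Relative efficiency = V_srs / V_st = 0.152047/0.113668 = 1.3376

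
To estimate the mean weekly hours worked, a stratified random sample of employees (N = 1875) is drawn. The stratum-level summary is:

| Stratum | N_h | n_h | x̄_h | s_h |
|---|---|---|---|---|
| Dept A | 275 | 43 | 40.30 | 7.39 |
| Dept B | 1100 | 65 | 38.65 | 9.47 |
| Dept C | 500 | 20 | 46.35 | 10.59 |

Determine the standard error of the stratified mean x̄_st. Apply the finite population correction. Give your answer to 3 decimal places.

V̂(x̄_st) = Σ W_h² (1 − n_h/N_h) s_h²/n_h, with W_h = N_h/N and N = 1875:
  stratum Dept A: (275/1875)²·(1 − 43/275)·7.39²/43 = 0.0230483
  stratum Dept B: (1100/1875)²·(1 − 65/1100)·9.47²/65 = 0.446804
  stratum Dept C: (500/1875)²·(1 − 20/500)·10.59²/20 = 0.382799
V̂(x̄_st) = 0.852651
SE(x̄_st) = √0.852651 = 0.923391

SE(x̄_st) ≈ 0.923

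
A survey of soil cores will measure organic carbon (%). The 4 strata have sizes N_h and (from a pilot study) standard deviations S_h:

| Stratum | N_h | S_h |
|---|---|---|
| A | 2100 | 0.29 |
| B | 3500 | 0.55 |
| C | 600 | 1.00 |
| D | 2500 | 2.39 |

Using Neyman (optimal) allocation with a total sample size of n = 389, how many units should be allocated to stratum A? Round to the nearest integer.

Neyman allocation: n_h = n · N_h S_h / Σ N_i S_i, with n = 389.
  stratum A: N_h·S_h = 2100·0.29 = 609.00
  stratum B: N_h·S_h = 3500·0.55 = 1925.00
  stratum C: N_h·S_h = 600·1.00 = 600.00
  stratum D: N_h·S_h = 2500·2.39 = 5975.00
Σ N_h S_h = 9109.00
n for stratum A = 389·609.00/9109.00 = 26.007 → 26

26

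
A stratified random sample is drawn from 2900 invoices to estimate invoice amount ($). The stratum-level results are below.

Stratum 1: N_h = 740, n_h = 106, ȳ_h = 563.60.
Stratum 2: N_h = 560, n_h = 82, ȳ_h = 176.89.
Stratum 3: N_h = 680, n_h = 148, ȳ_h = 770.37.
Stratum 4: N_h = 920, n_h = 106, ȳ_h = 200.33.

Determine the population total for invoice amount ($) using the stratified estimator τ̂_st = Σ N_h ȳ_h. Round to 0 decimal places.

τ̂_st ≈ 1224278

τ̂_st = Σ N_h ȳ_h = 740·563.60 + 560·176.89 + 680·770.37 + 920·200.33 = 1224278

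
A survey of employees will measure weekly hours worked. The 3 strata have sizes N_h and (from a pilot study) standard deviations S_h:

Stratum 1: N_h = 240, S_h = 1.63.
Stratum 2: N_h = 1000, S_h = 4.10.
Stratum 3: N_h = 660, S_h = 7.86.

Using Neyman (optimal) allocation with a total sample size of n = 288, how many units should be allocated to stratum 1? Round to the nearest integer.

12

Neyman allocation: n_h = n · N_h S_h / Σ N_i S_i, with n = 288.
  stratum 1: N_h·S_h = 240·1.63 = 391.20
  stratum 2: N_h·S_h = 1000·4.10 = 4100.00
  stratum 3: N_h·S_h = 660·7.86 = 5187.60
Σ N_h S_h = 9678.80
n for stratum 1 = 288·391.20/9678.80 = 11.640 → 12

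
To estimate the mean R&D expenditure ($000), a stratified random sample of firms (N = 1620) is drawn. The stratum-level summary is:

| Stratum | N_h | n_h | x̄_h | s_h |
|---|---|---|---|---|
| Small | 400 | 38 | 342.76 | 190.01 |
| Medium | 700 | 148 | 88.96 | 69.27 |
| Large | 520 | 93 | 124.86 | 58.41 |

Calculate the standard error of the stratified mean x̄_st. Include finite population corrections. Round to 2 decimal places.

V̂(x̄_st) = Σ W_h² (1 − n_h/N_h) s_h²/n_h, with W_h = N_h/N and N = 1620:
  stratum Small: (400/1620)²·(1 − 38/400)·190.01²/38 = 52.4213
  stratum Medium: (700/1620)²·(1 − 148/700)·69.27²/148 = 4.77349
  stratum Large: (520/1620)²·(1 − 93/520)·58.41²/93 = 3.10379
V̂(x̄_st) = 60.2986
SE(x̄_st) = √60.2986 = 7.76522

SE(x̄_st) ≈ 7.77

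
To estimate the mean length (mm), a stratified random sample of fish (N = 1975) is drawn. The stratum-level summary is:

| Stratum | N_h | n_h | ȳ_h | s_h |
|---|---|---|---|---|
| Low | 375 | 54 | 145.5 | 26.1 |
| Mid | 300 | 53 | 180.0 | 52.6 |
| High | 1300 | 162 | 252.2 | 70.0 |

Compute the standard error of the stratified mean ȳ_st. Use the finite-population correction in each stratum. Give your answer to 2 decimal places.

V̂(ȳ_st) = Σ W_h² (1 − n_h/N_h) s_h²/n_h, with W_h = N_h/N and N = 1975:
  stratum Low: (375/1975)²·(1 − 54/375)·26.1²/54 = 0.389304
  stratum Mid: (300/1975)²·(1 − 53/300)·52.6²/53 = 0.991698
  stratum High: (1300/1975)²·(1 − 162/1300)·70.0²/162 = 11.4718
V̂(ȳ_st) = 12.8528
SE(ȳ_st) = √12.8528 = 3.58508

SE(ȳ_st) ≈ 3.59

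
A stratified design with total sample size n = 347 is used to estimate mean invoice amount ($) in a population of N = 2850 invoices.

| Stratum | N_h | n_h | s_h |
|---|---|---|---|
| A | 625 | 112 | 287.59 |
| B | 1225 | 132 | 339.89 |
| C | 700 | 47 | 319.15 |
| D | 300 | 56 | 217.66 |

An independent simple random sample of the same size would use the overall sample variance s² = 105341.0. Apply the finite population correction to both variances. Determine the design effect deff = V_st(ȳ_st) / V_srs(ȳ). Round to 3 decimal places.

V̂(ȳ_st) = Σ W_h² (1 − n_h/N_h) s_h²/n_h, with W_h = N_h/N and N = 2850:
  stratum A: (625/2850)²·(1 − 112/625)·287.59²/112 = 29.1499
  stratum B: (1225/2850)²·(1 − 132/1225)·339.89²/132 = 144.268
  stratum C: (700/2850)²·(1 − 47/700)·319.15²/47 = 121.959
  stratum D: (300/2850)²·(1 − 56/300)·217.66²/56 = 7.62414
V_st = 303.001
V_srs = (1 − 347/2850)·105341.0/347 = 266.615
deff = V_st / V_srs = 303.001/266.615 = 1.1365

deff ≈ 1.136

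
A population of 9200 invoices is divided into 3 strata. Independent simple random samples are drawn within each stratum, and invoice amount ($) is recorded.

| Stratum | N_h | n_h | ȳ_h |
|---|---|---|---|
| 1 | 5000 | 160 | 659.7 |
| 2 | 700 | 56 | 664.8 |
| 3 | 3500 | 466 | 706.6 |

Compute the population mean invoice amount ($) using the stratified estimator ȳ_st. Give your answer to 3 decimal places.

ȳ_st ≈ 677.930

N = Σ N_h = 9200. Stratum weights W_h = N_h/N.
ȳ_st = (5000·659.7 + 700·664.8 + 3500·706.6) / 9200 = 677.93043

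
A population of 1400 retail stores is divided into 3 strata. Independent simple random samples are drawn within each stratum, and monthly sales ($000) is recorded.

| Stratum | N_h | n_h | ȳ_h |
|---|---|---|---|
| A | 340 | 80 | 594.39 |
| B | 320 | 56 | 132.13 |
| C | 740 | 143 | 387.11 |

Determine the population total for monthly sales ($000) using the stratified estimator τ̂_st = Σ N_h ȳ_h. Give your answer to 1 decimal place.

τ̂_st ≈ 530835.6

τ̂_st = Σ N_h ȳ_h = 340·594.39 + 320·132.13 + 740·387.11 = 530835.6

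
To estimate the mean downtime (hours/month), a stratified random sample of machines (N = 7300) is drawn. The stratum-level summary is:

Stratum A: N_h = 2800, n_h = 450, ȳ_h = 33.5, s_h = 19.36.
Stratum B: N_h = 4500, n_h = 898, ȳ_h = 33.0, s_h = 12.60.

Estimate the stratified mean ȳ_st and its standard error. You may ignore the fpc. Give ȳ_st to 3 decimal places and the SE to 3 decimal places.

ȳ_st ≈ 33.192, SE ≈ 0.436

ȳ_st = Σ W_h ȳ_h = (2800·33.5 + 4500·33.0)/7300 = 33.19178
V̂(ȳ_st) = Σ W_h² s_h²/n_h, with W_h = N_h/N and N = 7300:
  stratum A: (2800/7300)²·19.36²/450 = 0.122537
  stratum B: (4500/7300)²·12.60²/898 = 0.0671806
V̂(ȳ_st) = 0.189718
SE(ȳ_st) = √0.189718 = 0.435566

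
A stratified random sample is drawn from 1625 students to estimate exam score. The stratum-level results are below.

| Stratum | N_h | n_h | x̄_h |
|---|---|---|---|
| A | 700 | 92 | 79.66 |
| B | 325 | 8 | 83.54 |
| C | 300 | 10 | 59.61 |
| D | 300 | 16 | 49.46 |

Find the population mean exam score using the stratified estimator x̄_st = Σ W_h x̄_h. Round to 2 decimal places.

N = Σ N_h = 1625. Stratum weights W_h = N_h/N.
x̄_st = (700·79.66 + 325·83.54 + 300·59.61 + 300·49.46) / 1625 = 71.1591

x̄_st ≈ 71.16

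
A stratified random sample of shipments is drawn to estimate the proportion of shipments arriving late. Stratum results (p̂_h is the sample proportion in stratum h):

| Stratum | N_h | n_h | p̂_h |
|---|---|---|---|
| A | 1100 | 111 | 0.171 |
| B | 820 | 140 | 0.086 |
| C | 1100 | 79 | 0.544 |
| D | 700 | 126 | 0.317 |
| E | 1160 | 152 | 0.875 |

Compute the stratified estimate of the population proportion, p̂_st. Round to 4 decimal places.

p̂_st ≈ 0.4291

N = 4880; stratum weights W_h = N_h/N.
p̂_st = Σ W_h p̂_h = (1100·0.171 + 820·0.086 + 1100·0.544 + 700·0.317 + 1160·0.875)/4880 = 0.42908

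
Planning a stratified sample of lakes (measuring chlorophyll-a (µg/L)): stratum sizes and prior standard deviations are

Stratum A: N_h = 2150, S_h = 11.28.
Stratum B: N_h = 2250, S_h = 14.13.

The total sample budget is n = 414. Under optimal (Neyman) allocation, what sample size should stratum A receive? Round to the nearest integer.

179

Neyman allocation: n_h = n · N_h S_h / Σ N_i S_i, with n = 414.
  stratum A: N_h·S_h = 2150·11.28 = 24252.00
  stratum B: N_h·S_h = 2250·14.13 = 31792.50
Σ N_h S_h = 56044.50
n for stratum A = 414·24252.00/56044.50 = 179.149 → 179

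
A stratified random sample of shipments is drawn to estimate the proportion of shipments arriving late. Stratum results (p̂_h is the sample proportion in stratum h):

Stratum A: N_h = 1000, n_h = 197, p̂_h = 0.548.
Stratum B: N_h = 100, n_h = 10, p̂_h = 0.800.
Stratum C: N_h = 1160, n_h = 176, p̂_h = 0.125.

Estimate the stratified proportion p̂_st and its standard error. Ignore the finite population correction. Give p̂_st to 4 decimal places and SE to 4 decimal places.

N = 2260; stratum weights W_h = N_h/N.
p̂_st = Σ W_h p̂_h = (1000·0.548 + 100·0.800 + 1160·0.125)/2260 = 0.34204
V̂(p̂_st) = Σ W_h² p̂_h(1−p̂_h)/(n_h−1):
  stratum A: (1000/2260)²·0.548·0.452/196 = 0.000247426
  stratum B: (100/2260)²·0.800·0.200/9 = 3.48065e-05
  stratum C: (1160/2260)²·0.125·0.875/175 = 0.000164657
V̂(p̂_st) = 0.00044689; SE = √V̂ = 0.0211398

p̂_st ≈ 0.3420, SE ≈ 0.0211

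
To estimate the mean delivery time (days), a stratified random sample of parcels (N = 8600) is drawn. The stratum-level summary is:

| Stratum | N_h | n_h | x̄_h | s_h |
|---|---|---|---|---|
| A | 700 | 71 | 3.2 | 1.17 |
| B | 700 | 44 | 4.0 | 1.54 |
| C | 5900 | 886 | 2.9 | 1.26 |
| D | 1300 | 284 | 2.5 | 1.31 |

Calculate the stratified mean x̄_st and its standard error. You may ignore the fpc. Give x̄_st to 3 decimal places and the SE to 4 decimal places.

x̄_st = Σ W_h x̄_h = (700·3.2 + 700·4.0 + 5900·2.9 + 1300·2.5)/8600 = 2.95349
V̂(x̄_st) = Σ W_h² s_h²/n_h, with W_h = N_h/N and N = 8600:
  stratum A: (700/8600)²·1.17²/71 = 0.000127736
  stratum B: (700/8600)²·1.54²/44 = 0.000357098
  stratum C: (5900/8600)²·1.26²/886 = 0.000843363
  stratum D: (1300/8600)²·1.31²/284 = 0.000138075
V̂(x̄_st) = 0.00146627
SE(x̄_st) = √0.00146627 = 0.0382919

x̄_st ≈ 2.953, SE ≈ 0.0383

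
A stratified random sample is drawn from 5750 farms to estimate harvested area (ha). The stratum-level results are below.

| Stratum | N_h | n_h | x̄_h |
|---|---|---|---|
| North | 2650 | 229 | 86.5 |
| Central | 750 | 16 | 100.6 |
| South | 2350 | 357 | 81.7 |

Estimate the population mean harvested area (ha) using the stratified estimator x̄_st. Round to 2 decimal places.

N = Σ N_h = 5750. Stratum weights W_h = N_h/N.
x̄_st = (2650·86.5 + 750·100.6 + 2350·81.7) / 5750 = 86.3774

x̄_st ≈ 86.38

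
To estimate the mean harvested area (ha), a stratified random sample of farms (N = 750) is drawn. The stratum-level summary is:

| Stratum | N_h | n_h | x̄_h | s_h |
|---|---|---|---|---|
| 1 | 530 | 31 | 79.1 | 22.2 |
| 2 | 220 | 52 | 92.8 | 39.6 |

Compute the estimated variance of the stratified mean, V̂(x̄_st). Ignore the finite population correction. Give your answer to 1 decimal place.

V̂(x̄_st) ≈ 10.5

V̂(x̄_st) = Σ W_h² s_h²/n_h, with W_h = N_h/N and N = 750:
  stratum 1: (530/750)²·22.2²/31 = 7.93914
  stratum 2: (220/750)²·39.6²/52 = 2.59484
V̂(x̄_st) = 10.534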